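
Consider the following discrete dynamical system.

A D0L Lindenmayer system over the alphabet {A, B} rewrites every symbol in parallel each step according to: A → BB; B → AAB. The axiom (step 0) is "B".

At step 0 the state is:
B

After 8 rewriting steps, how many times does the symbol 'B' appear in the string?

1165

step 0: B
step 1: AAB
step 2: BBBBAAB
step 3: AABAABAABAABBBBBAAB
step 4: BBBBAABBBBBAABBBBBAABBBBBAABAABAABAABAABBBBBAAB
step 5: AABAABAABAABBBBBAABAABAABAABAABBBBBAABAABAABAABAABBBBBAABA…BAABBBBBAABBBBBAABBBBBAABBBBBAABBBBBAABAABAABAABAABBBBBAAB  (len 123)
step 6: BBBBAABBBBBAABBBBBAABBBBBAABAABAABAABAABBBBBAABBBBBAABBBBB…BAABBBBBAABBBBBAABBBBBAABBBBBAABBBBBAABAABAABAABAABBBBBAAB  (len 311)
step 7: AABAABAABAABBBBBAABAABAABAABAABBBBBAABAABAABAABAABBBBBAABA…BAABBBBBAABBBBBAABBBBBAABBBBBAABBBBBAABAABAABAABAABBBBBAAB  (len 803)
step 8: BBBBAABBBBBAABBBBBAABBBBBAABAABAABAABAABBBBBAABBBBBAABBBBB…BAABBBBBAABBBBBAABBBBBAABBBBBAABBBBBAABAABAABAABAABBBBBAAB  (len 2047)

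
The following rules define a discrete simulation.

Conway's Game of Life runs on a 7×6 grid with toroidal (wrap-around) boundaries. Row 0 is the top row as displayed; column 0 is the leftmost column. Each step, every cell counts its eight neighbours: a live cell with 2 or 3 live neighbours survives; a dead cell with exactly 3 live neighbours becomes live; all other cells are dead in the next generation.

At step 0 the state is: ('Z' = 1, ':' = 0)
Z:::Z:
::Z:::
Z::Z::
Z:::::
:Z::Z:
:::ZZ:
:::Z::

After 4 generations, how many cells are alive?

k=0  Z:::Z:
::Z:::
Z::Z::
Z:::::
:Z::Z:
:::ZZ:
:::Z::
k=1  :::Z::
:Z:Z:Z
:Z::::
ZZ:::Z
:::ZZZ
::ZZZ:
:::Z:Z
k=2  Z::Z::
Z:::Z:
:Z::ZZ
:ZZ::Z
:Z::::
::Z:::
::::::
k=3  :::::Z
ZZ:ZZ:
:ZZZZ:
:ZZ:ZZ
ZZ::::
::::::
::::::
k=4  Z:::ZZ
ZZ::::
::::::
::::ZZ
ZZZ::Z
::::::
::::::

11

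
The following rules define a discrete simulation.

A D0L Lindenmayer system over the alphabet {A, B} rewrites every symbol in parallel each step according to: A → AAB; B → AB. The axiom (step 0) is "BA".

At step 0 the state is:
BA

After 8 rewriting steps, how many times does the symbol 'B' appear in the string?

t=0: BA
t=1: ABAAB
t=2: AABABAABAABAB
t=3: AABAABABAABABAABAABABAABAABABAABAB
t=4: AABAABABAABAABABAABABAABAABABAABABAABAABABAABAABABAABABAABAABABAABAABABAABABAABAABABAABAB
t=5: AABAABABAABAABABAABABAABAABABAABAABABAABABAABAABABAABABAAB…BAABABAABABAABAABABAABABAABAABABAABAABABAABABAABAABABAABAB  (len 233)
t=6: AABAABABAABAABABAABABAABAABABAABAABABAABABAABAABABAABABAAB…BAABABAABABAABAABABAABABAABAABABAABAABABAABABAABAABABAABAB  (len 610)
t=7: AABAABABAABAABABAABABAABAABABAABAABABAABABAABAABABAABABAAB…BAABABAABABAABAABABAABABAABAABABAABAABABAABABAABAABABAABAB  (len 1597)
t=8: AABAABABAABAABABAABABAABAABABAABAABABAABABAABAABABAABABAAB…BAABABAABABAABAABABAABABAABAABABAABAABABAABABAABAABABAABAB  (len 4181)

1597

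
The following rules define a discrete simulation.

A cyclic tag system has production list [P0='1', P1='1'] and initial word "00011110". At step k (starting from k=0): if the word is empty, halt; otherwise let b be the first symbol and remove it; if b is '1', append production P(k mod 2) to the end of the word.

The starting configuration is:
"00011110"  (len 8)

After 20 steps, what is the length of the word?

4

t=0: "00011110"  (len 8)
t=1: "0011110"  (len 7)
t=2: "011110"  (len 6)
t=3: "11110"  (len 5)
t=4: "11101"  (len 5)
t=5: "11011"  (len 5)
t=6: "10111"  (len 5)
t=7: "01111"  (len 5)
t=8: "1111"  (len 4)
t=9: "1111"  (len 4)
t=10: "1111"  (len 4)
t=11: "1111"  (len 4)
t=12: "1111"  (len 4)
t=13: "1111"  (len 4)
t=14: "1111"  (len 4)
t=15: "1111"  (len 4)
t=16: "1111"  (len 4)
t=17: "1111"  (len 4)
t=18: "1111"  (len 4)
t=19: "1111"  (len 4)
t=20: "1111"  (len 4)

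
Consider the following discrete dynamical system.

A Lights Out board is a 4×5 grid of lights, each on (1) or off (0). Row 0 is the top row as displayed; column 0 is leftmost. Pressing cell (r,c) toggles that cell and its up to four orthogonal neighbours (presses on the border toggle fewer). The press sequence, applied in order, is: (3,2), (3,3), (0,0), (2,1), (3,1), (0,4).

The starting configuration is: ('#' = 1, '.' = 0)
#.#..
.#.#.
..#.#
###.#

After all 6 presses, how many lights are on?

k=0  #.#..
.#.#.
..#.#
###.#
k=1  #.#..
.#.#.
....#
#..##
k=2  #.#..
.#.#.
...##
#.#..
k=3  .##..
##.#.
...##
#.#..
k=4  .##..
#..#.
#####
###..
k=5  .##..
#..#.
#.###
.....
k=6  .####
#..##
#.###
.....

11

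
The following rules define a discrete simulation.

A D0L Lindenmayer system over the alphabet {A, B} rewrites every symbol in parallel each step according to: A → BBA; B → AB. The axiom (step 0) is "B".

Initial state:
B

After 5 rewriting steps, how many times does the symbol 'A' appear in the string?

29

k=0  B
k=1  AB
k=2  BBAAB
k=3  ABABBBABBAAB
k=4  BBAABBBAABABABBBAABABBBABBAAB
k=5  ABABBBABBAABABABBBABBAABBBAABBBAABABABBBABBAABBBAABABABBBAABABBBABBAAB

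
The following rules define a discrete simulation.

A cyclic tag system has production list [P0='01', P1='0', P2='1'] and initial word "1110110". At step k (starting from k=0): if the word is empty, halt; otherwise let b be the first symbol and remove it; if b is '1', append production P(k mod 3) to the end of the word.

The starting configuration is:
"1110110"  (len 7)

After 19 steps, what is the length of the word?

0) "1110110"  (len 7)
1) "11011001"  (len 8)
2) "10110010"  (len 8)
3) "01100101"  (len 8)
4) "1100101"  (len 7)
5) "1001010"  (len 7)
6) "0010101"  (len 7)
7) "010101"  (len 6)
8) "10101"  (len 5)
9) "01011"  (len 5)
10) "1011"  (len 4)
11) "0110"  (len 4)
12) "110"  (len 3)
13) "1001"  (len 4)
14) "0010"  (len 4)
15) "010"  (len 3)
16) "10"  (len 2)
17) "00"  (len 2)
18) "0"  (len 1)
19) (halted — word empty)

0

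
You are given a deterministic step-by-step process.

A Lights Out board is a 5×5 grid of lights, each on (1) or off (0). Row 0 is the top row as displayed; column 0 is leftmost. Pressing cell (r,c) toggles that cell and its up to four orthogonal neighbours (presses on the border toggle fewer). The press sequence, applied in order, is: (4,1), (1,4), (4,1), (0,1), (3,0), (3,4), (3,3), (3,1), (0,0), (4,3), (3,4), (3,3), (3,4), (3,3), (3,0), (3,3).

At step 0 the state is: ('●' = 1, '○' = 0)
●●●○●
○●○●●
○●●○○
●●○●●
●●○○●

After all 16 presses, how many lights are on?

step 0: ●●●○●
○●○●●
○●●○○
●●○●●
●●○○●
step 1: ●●●○●
○●○●●
○●●○○
●○○●●
○○●○●
step 2: ●●●○○
○●○○○
○●●○●
●○○●●
○○●○●
step 3: ●●●○○
○●○○○
○●●○●
●●○●●
●●○○●
step 4: ○○○○○
○○○○○
○●●○●
●●○●●
●●○○●
step 5: ○○○○○
○○○○○
●●●○●
○○○●●
○●○○●
step 6: ○○○○○
○○○○○
●●●○○
○○○○○
○●○○○
step 7: ○○○○○
○○○○○
●●●●○
○○●●●
○●○●○
step 8: ○○○○○
○○○○○
●○●●○
●●○●●
○○○●○
step 9: ●●○○○
●○○○○
●○●●○
●●○●●
○○○●○
step 10: ●●○○○
●○○○○
●○●●○
●●○○●
○○●○●
step 11: ●●○○○
●○○○○
●○●●●
●●○●○
○○●○○
step 12: ●●○○○
●○○○○
●○●○●
●●●○●
○○●●○
step 13: ●●○○○
●○○○○
●○●○○
●●●●○
○○●●●
step 14: ●●○○○
●○○○○
●○●●○
●●○○●
○○●○●
step 15: ●●○○○
●○○○○
○○●●○
○○○○●
●○●○●
step 16: ●●○○○
●○○○○
○○●○○
○○●●○
●○●●●

10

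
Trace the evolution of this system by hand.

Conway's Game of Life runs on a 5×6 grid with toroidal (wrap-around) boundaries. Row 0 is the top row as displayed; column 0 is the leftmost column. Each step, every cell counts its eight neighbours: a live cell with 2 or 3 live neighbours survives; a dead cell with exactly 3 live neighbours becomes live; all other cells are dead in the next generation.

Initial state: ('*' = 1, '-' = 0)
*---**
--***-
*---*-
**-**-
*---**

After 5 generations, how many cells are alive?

0) *---**
--***-
*---*-
**-**-
*---**
1) **----
**----
*-----
-*-*--
------
2) **----
-----*
*-*---
------
***---
3) --*--*
-----*
------
*-*---
*-*---
4) **---*
------
------
------
*-**-*
5) -**-**
*-----
------
------
--*-**

8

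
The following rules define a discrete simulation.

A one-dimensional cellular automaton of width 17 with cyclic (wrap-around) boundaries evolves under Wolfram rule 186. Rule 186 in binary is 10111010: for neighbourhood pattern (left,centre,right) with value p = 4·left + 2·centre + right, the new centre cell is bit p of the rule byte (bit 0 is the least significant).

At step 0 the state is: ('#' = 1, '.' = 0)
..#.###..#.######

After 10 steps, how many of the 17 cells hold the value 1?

t=0: ..#.###..#.######
t=1: ##.###.##.######.
t=2: #.###.##.######.#
t=3: .###.##.######.##
t=4: ###.##.######.##.
t=5: ##.##.######.##.#
t=6: #.##.######.##.##
t=7: .##.######.##.###
t=8: ##.######.##.###.
t=9: #.######.##.###.#
t=10: .######.##.###.##

13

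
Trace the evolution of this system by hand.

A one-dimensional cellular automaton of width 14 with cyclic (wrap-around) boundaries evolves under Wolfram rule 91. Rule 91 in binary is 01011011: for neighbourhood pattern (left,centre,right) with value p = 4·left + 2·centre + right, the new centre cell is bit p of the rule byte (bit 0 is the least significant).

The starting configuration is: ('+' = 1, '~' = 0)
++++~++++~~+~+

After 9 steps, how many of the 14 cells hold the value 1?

gen 0: ++++~++++~~+~+
gen 1: ~~~+~+~~+++~~+
gen 2: +++~~~+++~+++~
gen 3: +~+++++~+~+~+~
gen 4: ~~+~~~+~~~~~~~
gen 5: ++~+++~+++++++
gen 6: ~+~+~+~+~~~~~~
gen 7: +~~~~~~~++++++
gen 8: +++++++++~~~~~
gen 9: +~~~~~~~++++++

7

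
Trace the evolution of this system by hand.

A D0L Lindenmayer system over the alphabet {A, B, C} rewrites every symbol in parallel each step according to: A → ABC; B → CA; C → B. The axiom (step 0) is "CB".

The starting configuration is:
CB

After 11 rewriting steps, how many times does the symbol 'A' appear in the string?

1024

step 0: CB
step 1: BCA
step 2: CABABC
step 3: BABCCAABCCAB
step 4: CAABCCABBABCABCCABBABCCA
step 5: BABCABCCABBABCCACAABCCABABCCABBABCCACAABCCABBABC
step 6: CAABCCABABCCABBABCCACAABCCABBABCBABCABCCABBABCCAABCCABBABCCACAABCCABBABCBABCABCCABBABCCACAABCCAB
step 7: BABCABCCABBABCCAABCCABBABCCACAABCCABBABCBABCABCCABBABCCACA…CACAABCCABCAABCCABABCCABBABCCACAABCCABBABCBABCABCCABBABCCA  (len 192)
step 8: CAABCCABABCCABBABCCACAABCCABBABCABCCABBABCCACAABCCABBABCBA…BCBABCABCCABBABCCACAABCCABCAABCCABABCCABBABCCACAABCCABBABC  (len 384)
step 9: BABCABCCABBABCCAABCCABBABCCACAABCCABBABCBABCABCCABBABCCACA…CCABBABCCAABCCABBABCCACAABCCABBABCBABCABCCABBABCCACAABCCAB  (len 768)
step 10: CAABCCABABCCABBABCCACAABCCABBABCABCCABBABCCACAABCCABBABCBA…CACAABCCABCAABCCABABCCABBABCCACAABCCABBABCBABCABCCABBABCCA  (len 1536)
step 11: BABCABCCABBABCCAABCCABBABCCACAABCCABBABCBABCABCCABBABCCACA…BCBABCABCCABBABCCACAABCCABCAABCCABABCCABBABCCACAABCCABBABC  (len 3072)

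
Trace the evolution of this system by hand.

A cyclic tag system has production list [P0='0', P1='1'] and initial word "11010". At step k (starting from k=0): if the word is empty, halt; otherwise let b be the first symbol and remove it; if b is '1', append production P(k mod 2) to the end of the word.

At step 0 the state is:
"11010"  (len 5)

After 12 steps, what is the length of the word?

0

0) "11010"  (len 5)
1) "10100"  (len 5)
2) "01001"  (len 5)
3) "1001"  (len 4)
4) "0011"  (len 4)
5) "011"  (len 3)
6) "11"  (len 2)
7) "10"  (len 2)
8) "01"  (len 2)
9) "1"  (len 1)
10) "1"  (len 1)
11) "0"  (len 1)
12) (halted — word empty)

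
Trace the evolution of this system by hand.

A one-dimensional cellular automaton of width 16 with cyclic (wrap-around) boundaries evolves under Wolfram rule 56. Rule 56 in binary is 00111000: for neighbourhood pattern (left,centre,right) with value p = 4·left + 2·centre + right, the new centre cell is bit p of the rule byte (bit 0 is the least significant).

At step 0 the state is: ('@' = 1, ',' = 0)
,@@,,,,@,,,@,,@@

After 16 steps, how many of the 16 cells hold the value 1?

step 0: ,@@,,,,@,,,@,,@@
step 1: @@,@,,,,@,,,@,@,
step 2: @,@,@,,,,@,,,@,@
step 3: ,@,@,@,,,,@,,,@@
step 4: @,@,@,@,,,,@,,@,
step 5: ,@,@,@,@,,,,@,,@
step 6: @,@,@,@,@,,,,@,,
step 7: ,@,@,@,@,@,,,,@,
step 8: ,,@,@,@,@,@,,,,@
step 9: @,,@,@,@,@,@,,,,
step 10: ,@,,@,@,@,@,@,,,
step 11: ,,@,,@,@,@,@,@,,
step 12: ,,,@,,@,@,@,@,@,
step 13: ,,,,@,,@,@,@,@,@
step 14: @,,,,@,,@,@,@,@,
step 15: ,@,,,,@,,@,@,@,@
step 16: @,@,,,,@,,@,@,@,

6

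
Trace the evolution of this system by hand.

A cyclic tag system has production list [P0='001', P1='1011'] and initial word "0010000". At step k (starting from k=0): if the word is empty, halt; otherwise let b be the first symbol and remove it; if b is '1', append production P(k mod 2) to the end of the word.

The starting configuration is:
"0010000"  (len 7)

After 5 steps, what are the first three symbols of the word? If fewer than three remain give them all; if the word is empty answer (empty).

000

k=0  "0010000"  (len 7)
k=1  "010000"  (len 6)
k=2  "10000"  (len 5)
k=3  "0000001"  (len 7)
k=4  "000001"  (len 6)
k=5  "00001"  (len 5)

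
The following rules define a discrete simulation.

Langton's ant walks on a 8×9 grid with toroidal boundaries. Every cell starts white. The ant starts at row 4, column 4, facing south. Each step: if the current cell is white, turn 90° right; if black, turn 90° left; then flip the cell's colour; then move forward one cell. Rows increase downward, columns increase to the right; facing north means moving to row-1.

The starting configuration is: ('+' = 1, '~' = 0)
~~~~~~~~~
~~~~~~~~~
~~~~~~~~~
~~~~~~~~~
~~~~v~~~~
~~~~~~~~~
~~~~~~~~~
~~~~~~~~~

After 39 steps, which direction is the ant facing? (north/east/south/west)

t=0: ~~~~~~~~~
~~~~~~~~~
~~~~~~~~~
~~~~~~~~~
~~~~v~~~~
~~~~~~~~~
~~~~~~~~~
~~~~~~~~~
t=1: ~~~~~~~~~
~~~~~~~~~
~~~~~~~~~
~~~~~~~~~
~~~<+~~~~
~~~~~~~~~
~~~~~~~~~
~~~~~~~~~
t=2: ~~~~~~~~~
~~~~~~~~~
~~~~~~~~~
~~~^~~~~~
~~~++~~~~
~~~~~~~~~
~~~~~~~~~
~~~~~~~~~
t=3: ~~~~~~~~~
~~~~~~~~~
~~~~~~~~~
~~~+>~~~~
~~~++~~~~
~~~~~~~~~
~~~~~~~~~
~~~~~~~~~
t=4: ~~~~~~~~~
~~~~~~~~~
~~~~~~~~~
~~~++~~~~
~~~+v~~~~
~~~~~~~~~
~~~~~~~~~
~~~~~~~~~
t=5: ~~~~~~~~~
~~~~~~~~~
~~~~~~~~~
~~~++~~~~
~~~+~>~~~
~~~~~~~~~
~~~~~~~~~
~~~~~~~~~
t=6: ~~~~~~~~~
~~~~~~~~~
~~~~~~~~~
~~~++~~~~
~~~+~+~~~
~~~~~v~~~
~~~~~~~~~
~~~~~~~~~
t=7: ~~~~~~~~~
~~~~~~~~~
~~~~~~~~~
~~~++~~~~
~~~+~+~~~
~~~~<+~~~
~~~~~~~~~
~~~~~~~~~
t=8: ~~~~~~~~~
~~~~~~~~~
~~~~~~~~~
~~~++~~~~
~~~+^+~~~
~~~~++~~~
~~~~~~~~~
~~~~~~~~~
t=9: ~~~~~~~~~
~~~~~~~~~
~~~~~~~~~
~~~++~~~~
~~~++>~~~
~~~~++~~~
~~~~~~~~~
~~~~~~~~~
t=10: ~~~~~~~~~
~~~~~~~~~
~~~~~~~~~
~~~++^~~~
~~~++~~~~
~~~~++~~~
~~~~~~~~~
~~~~~~~~~
t=11: ~~~~~~~~~
~~~~~~~~~
~~~~~~~~~
~~~+++>~~
~~~++~~~~
~~~~++~~~
~~~~~~~~~
~~~~~~~~~
t=12: ~~~~~~~~~
~~~~~~~~~
~~~~~~~~~
~~~++++~~
~~~++~v~~
~~~~++~~~
~~~~~~~~~
~~~~~~~~~
t=13: ~~~~~~~~~
~~~~~~~~~
~~~~~~~~~
~~~++++~~
~~~++<+~~
~~~~++~~~
~~~~~~~~~
~~~~~~~~~
t=14: ~~~~~~~~~
~~~~~~~~~
~~~~~~~~~
~~~++^+~~
~~~++++~~
~~~~++~~~
~~~~~~~~~
~~~~~~~~~
t=15: ~~~~~~~~~
~~~~~~~~~
~~~~~~~~~
~~~+<~+~~
~~~++++~~
~~~~++~~~
~~~~~~~~~
~~~~~~~~~
t=16: ~~~~~~~~~
~~~~~~~~~
~~~~~~~~~
~~~+~~+~~
~~~+v++~~
~~~~++~~~
~~~~~~~~~
~~~~~~~~~
t=17: ~~~~~~~~~
~~~~~~~~~
~~~~~~~~~
~~~+~~+~~
~~~+~>+~~
~~~~++~~~
~~~~~~~~~
~~~~~~~~~
t=18: ~~~~~~~~~
~~~~~~~~~
~~~~~~~~~
~~~+~^+~~
~~~+~~+~~
~~~~++~~~
~~~~~~~~~
~~~~~~~~~
t=19: ~~~~~~~~~
~~~~~~~~~
~~~~~~~~~
~~~+~+>~~
~~~+~~+~~
~~~~++~~~
~~~~~~~~~
~~~~~~~~~
t=20: ~~~~~~~~~
~~~~~~~~~
~~~~~~^~~
~~~+~+~~~
~~~+~~+~~
~~~~++~~~
~~~~~~~~~
~~~~~~~~~
t=21: ~~~~~~~~~
~~~~~~~~~
~~~~~~+>~
~~~+~+~~~
~~~+~~+~~
~~~~++~~~
~~~~~~~~~
~~~~~~~~~
t=22: ~~~~~~~~~
~~~~~~~~~
~~~~~~++~
~~~+~+~v~
~~~+~~+~~
~~~~++~~~
~~~~~~~~~
~~~~~~~~~
t=23: ~~~~~~~~~
~~~~~~~~~
~~~~~~++~
~~~+~+<+~
~~~+~~+~~
~~~~++~~~
~~~~~~~~~
~~~~~~~~~
t=24: ~~~~~~~~~
~~~~~~~~~
~~~~~~^+~
~~~+~+++~
~~~+~~+~~
~~~~++~~~
~~~~~~~~~
~~~~~~~~~
t=25: ~~~~~~~~~
~~~~~~~~~
~~~~~<~+~
~~~+~+++~
~~~+~~+~~
~~~~++~~~
~~~~~~~~~
~~~~~~~~~
t=26: ~~~~~~~~~
~~~~~^~~~
~~~~~+~+~
~~~+~+++~
~~~+~~+~~
~~~~++~~~
~~~~~~~~~
~~~~~~~~~
t=27: ~~~~~~~~~
~~~~~+>~~
~~~~~+~+~
~~~+~+++~
~~~+~~+~~
~~~~++~~~
~~~~~~~~~
~~~~~~~~~
t=28: ~~~~~~~~~
~~~~~++~~
~~~~~+v+~
~~~+~+++~
~~~+~~+~~
~~~~++~~~
~~~~~~~~~
~~~~~~~~~
t=29: ~~~~~~~~~
~~~~~++~~
~~~~~<++~
~~~+~+++~
~~~+~~+~~
~~~~++~~~
~~~~~~~~~
~~~~~~~~~
t=30: ~~~~~~~~~
~~~~~++~~
~~~~~~++~
~~~+~v++~
~~~+~~+~~
~~~~++~~~
~~~~~~~~~
~~~~~~~~~
t=31: ~~~~~~~~~
~~~~~++~~
~~~~~~++~
~~~+~~>+~
~~~+~~+~~
~~~~++~~~
~~~~~~~~~
~~~~~~~~~
t=32: ~~~~~~~~~
~~~~~++~~
~~~~~~^+~
~~~+~~~+~
~~~+~~+~~
~~~~++~~~
~~~~~~~~~
~~~~~~~~~
t=33: ~~~~~~~~~
~~~~~++~~
~~~~~<~+~
~~~+~~~+~
~~~+~~+~~
~~~~++~~~
~~~~~~~~~
~~~~~~~~~
t=34: ~~~~~~~~~
~~~~~^+~~
~~~~~+~+~
~~~+~~~+~
~~~+~~+~~
~~~~++~~~
~~~~~~~~~
~~~~~~~~~
t=35: ~~~~~~~~~
~~~~<~+~~
~~~~~+~+~
~~~+~~~+~
~~~+~~+~~
~~~~++~~~
~~~~~~~~~
~~~~~~~~~
t=36: ~~~~^~~~~
~~~~+~+~~
~~~~~+~+~
~~~+~~~+~
~~~+~~+~~
~~~~++~~~
~~~~~~~~~
~~~~~~~~~
t=37: ~~~~+>~~~
~~~~+~+~~
~~~~~+~+~
~~~+~~~+~
~~~+~~+~~
~~~~++~~~
~~~~~~~~~
~~~~~~~~~
t=38: ~~~~++~~~
~~~~+v+~~
~~~~~+~+~
~~~+~~~+~
~~~+~~+~~
~~~~++~~~
~~~~~~~~~
~~~~~~~~~
t=39: ~~~~++~~~
~~~~<++~~
~~~~~+~+~
~~~+~~~+~
~~~+~~+~~
~~~~++~~~
~~~~~~~~~
~~~~~~~~~

west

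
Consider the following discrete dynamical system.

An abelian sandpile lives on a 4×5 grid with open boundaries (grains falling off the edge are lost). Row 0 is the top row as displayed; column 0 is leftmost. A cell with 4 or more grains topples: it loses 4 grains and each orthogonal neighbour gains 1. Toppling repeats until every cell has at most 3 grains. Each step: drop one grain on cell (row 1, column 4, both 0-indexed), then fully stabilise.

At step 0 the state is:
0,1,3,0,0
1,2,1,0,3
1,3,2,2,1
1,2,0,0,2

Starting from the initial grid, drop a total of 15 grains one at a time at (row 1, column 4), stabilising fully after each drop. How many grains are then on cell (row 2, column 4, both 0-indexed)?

3

[0] 0,1,3,0,0
1,2,1,0,3
1,3,2,2,1
1,2,0,0,2
[1] 0,1,3,0,1
1,2,1,1,0
1,3,2,2,2
1,2,0,0,2
[2] 0,1,3,0,1
1,2,1,1,1
1,3,2,2,2
1,2,0,0,2
[3] 0,1,3,0,1
1,2,1,1,2
1,3,2,2,2
1,2,0,0,2
[4] 0,1,3,0,1
1,2,1,1,3
1,3,2,2,2
1,2,0,0,2
[5] 0,1,3,0,2
1,2,1,2,0
1,3,2,2,3
1,2,0,0,2
[6] 0,1,3,0,2
1,2,1,2,1
1,3,2,2,3
1,2,0,0,2
[7] 0,1,3,0,2
1,2,1,2,2
1,3,2,2,3
1,2,0,0,2
[8] 0,1,3,0,2
1,2,1,2,3
1,3,2,2,3
1,2,0,0,2
[9] 0,1,3,0,3
1,2,1,3,1
1,3,2,3,0
1,2,0,0,3
[10] 0,1,3,0,3
1,2,1,3,2
1,3,2,3,0
1,2,0,0,3
[11] 0,1,3,0,3
1,2,1,3,3
1,3,2,3,0
1,2,0,0,3
[12] 0,1,3,2,0
1,2,2,1,2
1,3,3,0,2
1,2,0,1,3
[13] 0,1,3,2,0
1,2,2,1,3
1,3,3,0,2
1,2,0,1,3
[14] 0,1,3,2,1
1,2,2,2,0
1,3,3,0,3
1,2,0,1,3
[15] 0,1,3,2,1
1,2,2,2,1
1,3,3,0,3
1,2,0,1,3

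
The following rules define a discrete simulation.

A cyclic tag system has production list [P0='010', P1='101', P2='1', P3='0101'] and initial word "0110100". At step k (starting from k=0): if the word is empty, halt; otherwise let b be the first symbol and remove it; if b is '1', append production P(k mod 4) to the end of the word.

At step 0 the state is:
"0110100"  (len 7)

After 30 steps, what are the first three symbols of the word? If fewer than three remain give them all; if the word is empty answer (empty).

011

k=0  "0110100"  (len 7)
k=1  "110100"  (len 6)
k=2  "10100101"  (len 8)
k=3  "01001011"  (len 8)
k=4  "1001011"  (len 7)
k=5  "001011010"  (len 9)
k=6  "01011010"  (len 8)
k=7  "1011010"  (len 7)
k=8  "0110100101"  (len 10)
k=9  "110100101"  (len 9)
k=10  "10100101101"  (len 11)
k=11  "01001011011"  (len 11)
k=12  "1001011011"  (len 10)
k=13  "001011011010"  (len 12)
k=14  "01011011010"  (len 11)
k=15  "1011011010"  (len 10)
k=16  "0110110100101"  (len 13)
k=17  "110110100101"  (len 12)
k=18  "10110100101101"  (len 14)
k=19  "01101001011011"  (len 14)
k=20  "1101001011011"  (len 13)
k=21  "101001011011010"  (len 15)
k=22  "01001011011010101"  (len 17)
k=23  "1001011011010101"  (len 16)
k=24  "0010110110101010101"  (len 19)
k=25  "010110110101010101"  (len 18)
k=26  "10110110101010101"  (len 17)
k=27  "01101101010101011"  (len 17)
k=28  "1101101010101011"  (len 16)
k=29  "101101010101011010"  (len 18)
k=30  "01101010101011010101"  (len 20)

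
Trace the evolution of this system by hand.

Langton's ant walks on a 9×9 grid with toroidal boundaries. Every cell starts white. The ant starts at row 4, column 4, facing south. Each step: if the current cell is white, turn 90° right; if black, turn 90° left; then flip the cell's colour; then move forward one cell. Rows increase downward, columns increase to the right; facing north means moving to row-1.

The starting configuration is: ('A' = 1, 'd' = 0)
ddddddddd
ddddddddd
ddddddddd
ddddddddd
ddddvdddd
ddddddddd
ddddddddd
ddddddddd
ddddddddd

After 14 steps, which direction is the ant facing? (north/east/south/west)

north

[0] ddddddddd
ddddddddd
ddddddddd
ddddddddd
ddddvdddd
ddddddddd
ddddddddd
ddddddddd
ddddddddd
[1] ddddddddd
ddddddddd
ddddddddd
ddddddddd
ddd<Adddd
ddddddddd
ddddddddd
ddddddddd
ddddddddd
[2] ddddddddd
ddddddddd
ddddddddd
ddd^ddddd
dddAAdddd
ddddddddd
ddddddddd
ddddddddd
ddddddddd
[3] ddddddddd
ddddddddd
ddddddddd
dddA>dddd
dddAAdddd
ddddddddd
ddddddddd
ddddddddd
ddddddddd
[4] ddddddddd
ddddddddd
ddddddddd
dddAAdddd
dddAvdddd
ddddddddd
ddddddddd
ddddddddd
ddddddddd
[5] ddddddddd
ddddddddd
ddddddddd
dddAAdddd
dddAd>ddd
ddddddddd
ddddddddd
ddddddddd
ddddddddd
[6] ddddddddd
ddddddddd
ddddddddd
dddAAdddd
dddAdAddd
dddddvddd
ddddddddd
ddddddddd
ddddddddd
[7] ddddddddd
ddddddddd
ddddddddd
dddAAdddd
dddAdAddd
dddd<Addd
ddddddddd
ddddddddd
ddddddddd
[8] ddddddddd
ddddddddd
ddddddddd
dddAAdddd
dddA^Addd
ddddAAddd
ddddddddd
ddddddddd
ddddddddd
[9] ddddddddd
ddddddddd
ddddddddd
dddAAdddd
dddAA>ddd
ddddAAddd
ddddddddd
ddddddddd
ddddddddd
[10] ddddddddd
ddddddddd
ddddddddd
dddAA^ddd
dddAAdddd
ddddAAddd
ddddddddd
ddddddddd
ddddddddd
[11] ddddddddd
ddddddddd
ddddddddd
dddAAA>dd
dddAAdddd
ddddAAddd
ddddddddd
ddddddddd
ddddddddd
[12] ddddddddd
ddddddddd
ddddddddd
dddAAAAdd
dddAAdvdd
ddddAAddd
ddddddddd
ddddddddd
ddddddddd
[13] ddddddddd
ddddddddd
ddddddddd
dddAAAAdd
dddAA<Add
ddddAAddd
ddddddddd
ddddddddd
ddddddddd
[14] ddddddddd
ddddddddd
ddddddddd
dddAA^Add
dddAAAAdd
ddddAAddd
ddddddddd
ddddddddd
ddddddddd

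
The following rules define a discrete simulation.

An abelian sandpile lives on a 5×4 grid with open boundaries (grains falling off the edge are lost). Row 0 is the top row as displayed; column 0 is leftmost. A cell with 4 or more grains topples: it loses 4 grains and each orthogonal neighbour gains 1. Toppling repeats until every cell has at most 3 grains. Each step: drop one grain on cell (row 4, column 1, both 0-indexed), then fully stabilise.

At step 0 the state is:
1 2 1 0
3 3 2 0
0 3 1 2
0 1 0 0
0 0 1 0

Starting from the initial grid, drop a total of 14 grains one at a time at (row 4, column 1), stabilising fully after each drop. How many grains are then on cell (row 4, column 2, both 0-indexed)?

1

gen 0: 1 2 1 0
3 3 2 0
0 3 1 2
0 1 0 0
0 0 1 0
gen 1: 1 2 1 0
3 3 2 0
0 3 1 2
0 1 0 0
0 1 1 0
gen 2: 1 2 1 0
3 3 2 0
0 3 1 2
0 1 0 0
0 2 1 0
gen 3: 1 2 1 0
3 3 2 0
0 3 1 2
0 1 0 0
0 3 1 0
gen 4: 1 2 1 0
3 3 2 0
0 3 1 2
0 2 0 0
1 0 2 0
gen 5: 1 2 1 0
3 3 2 0
0 3 1 2
0 2 0 0
1 1 2 0
gen 6: 1 2 1 0
3 3 2 0
0 3 1 2
0 2 0 0
1 2 2 0
gen 7: 1 2 1 0
3 3 2 0
0 3 1 2
0 2 0 0
1 3 2 0
gen 8: 1 2 1 0
3 3 2 0
0 3 1 2
0 3 0 0
2 0 3 0
gen 9: 1 2 1 0
3 3 2 0
0 3 1 2
0 3 0 0
2 1 3 0
gen 10: 1 2 1 0
3 3 2 0
0 3 1 2
0 3 0 0
2 2 3 0
gen 11: 1 2 1 0
3 3 2 0
0 3 1 2
0 3 0 0
2 3 3 0
gen 12: 2 3 1 0
0 1 3 0
2 1 2 2
1 1 2 0
3 2 0 1
gen 13: 2 3 1 0
0 1 3 0
2 1 2 2
1 1 2 0
3 3 0 1
gen 14: 2 3 1 0
0 1 3 0
2 1 2 2
2 2 2 0
0 1 1 1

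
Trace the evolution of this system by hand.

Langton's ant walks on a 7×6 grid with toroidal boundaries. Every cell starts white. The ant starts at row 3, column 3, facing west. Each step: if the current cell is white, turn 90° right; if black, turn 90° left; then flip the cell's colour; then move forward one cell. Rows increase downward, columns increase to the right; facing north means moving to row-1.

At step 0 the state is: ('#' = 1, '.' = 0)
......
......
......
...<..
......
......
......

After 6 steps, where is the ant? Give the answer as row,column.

0) ......
......
......
...<..
......
......
......
1) ......
......
...^..
...#..
......
......
......
2) ......
......
...#>.
...#..
......
......
......
3) ......
......
...##.
...#v.
......
......
......
4) ......
......
...##.
...<#.
......
......
......
5) ......
......
...##.
....#.
...v..
......
......
6) ......
......
...##.
....#.
..<#..
......
......

4,2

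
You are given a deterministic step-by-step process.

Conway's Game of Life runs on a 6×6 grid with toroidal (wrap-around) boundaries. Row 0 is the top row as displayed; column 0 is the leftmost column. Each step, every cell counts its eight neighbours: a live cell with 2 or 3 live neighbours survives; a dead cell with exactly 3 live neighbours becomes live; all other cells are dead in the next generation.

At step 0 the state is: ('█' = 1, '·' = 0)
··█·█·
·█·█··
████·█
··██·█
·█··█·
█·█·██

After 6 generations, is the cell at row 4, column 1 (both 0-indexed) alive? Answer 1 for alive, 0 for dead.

step 0: ··█·█·
·█·█··
████·█
··██·█
·█··█·
█·█·██
step 1: █·█·█·
·····█
·····█
·····█
·█····
█·█·█·
step 2: █···█·
█···██
█···██
█·····
██···█
█·█···
step 3: █··██·
·█·█··
·█··█·
····█·
·····█
······
step 4: ··███·
██·█·█
··███·
····██
······
····██
step 5: ·██···
██···█
·██···
····██
······
····██
step 6: ·██·█·
······
·██·█·
······
······
······

0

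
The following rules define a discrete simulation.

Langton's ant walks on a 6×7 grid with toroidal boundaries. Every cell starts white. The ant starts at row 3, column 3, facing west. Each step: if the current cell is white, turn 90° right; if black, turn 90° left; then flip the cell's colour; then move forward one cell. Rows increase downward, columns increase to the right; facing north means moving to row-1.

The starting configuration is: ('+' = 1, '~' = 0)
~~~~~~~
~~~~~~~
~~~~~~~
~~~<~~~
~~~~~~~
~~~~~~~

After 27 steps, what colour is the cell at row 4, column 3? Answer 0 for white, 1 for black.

0

t=0: ~~~~~~~
~~~~~~~
~~~~~~~
~~~<~~~
~~~~~~~
~~~~~~~
t=1: ~~~~~~~
~~~~~~~
~~~^~~~
~~~+~~~
~~~~~~~
~~~~~~~
t=2: ~~~~~~~
~~~~~~~
~~~+>~~
~~~+~~~
~~~~~~~
~~~~~~~
t=3: ~~~~~~~
~~~~~~~
~~~++~~
~~~+v~~
~~~~~~~
~~~~~~~
t=4: ~~~~~~~
~~~~~~~
~~~++~~
~~~<+~~
~~~~~~~
~~~~~~~
t=5: ~~~~~~~
~~~~~~~
~~~++~~
~~~~+~~
~~~v~~~
~~~~~~~
t=6: ~~~~~~~
~~~~~~~
~~~++~~
~~~~+~~
~~<+~~~
~~~~~~~
t=7: ~~~~~~~
~~~~~~~
~~~++~~
~~^~+~~
~~++~~~
~~~~~~~
t=8: ~~~~~~~
~~~~~~~
~~~++~~
~~+>+~~
~~++~~~
~~~~~~~
t=9: ~~~~~~~
~~~~~~~
~~~++~~
~~+++~~
~~+v~~~
~~~~~~~
t=10: ~~~~~~~
~~~~~~~
~~~++~~
~~+++~~
~~+~>~~
~~~~~~~
t=11: ~~~~~~~
~~~~~~~
~~~++~~
~~+++~~
~~+~+~~
~~~~v~~
t=12: ~~~~~~~
~~~~~~~
~~~++~~
~~+++~~
~~+~+~~
~~~<+~~
t=13: ~~~~~~~
~~~~~~~
~~~++~~
~~+++~~
~~+^+~~
~~~++~~
t=14: ~~~~~~~
~~~~~~~
~~~++~~
~~+++~~
~~++>~~
~~~++~~
t=15: ~~~~~~~
~~~~~~~
~~~++~~
~~++^~~
~~++~~~
~~~++~~
t=16: ~~~~~~~
~~~~~~~
~~~++~~
~~+<~~~
~~++~~~
~~~++~~
t=17: ~~~~~~~
~~~~~~~
~~~++~~
~~+~~~~
~~+v~~~
~~~++~~
t=18: ~~~~~~~
~~~~~~~
~~~++~~
~~+~~~~
~~+~>~~
~~~++~~
t=19: ~~~~~~~
~~~~~~~
~~~++~~
~~+~~~~
~~+~+~~
~~~+v~~
t=20: ~~~~~~~
~~~~~~~
~~~++~~
~~+~~~~
~~+~+~~
~~~+~>~
t=21: ~~~~~v~
~~~~~~~
~~~++~~
~~+~~~~
~~+~+~~
~~~+~+~
t=22: ~~~~<+~
~~~~~~~
~~~++~~
~~+~~~~
~~+~+~~
~~~+~+~
t=23: ~~~~++~
~~~~~~~
~~~++~~
~~+~~~~
~~+~+~~
~~~+^+~
t=24: ~~~~++~
~~~~~~~
~~~++~~
~~+~~~~
~~+~+~~
~~~++>~
t=25: ~~~~++~
~~~~~~~
~~~++~~
~~+~~~~
~~+~+^~
~~~++~~
t=26: ~~~~++~
~~~~~~~
~~~++~~
~~+~~~~
~~+~++>
~~~++~~
t=27: ~~~~++~
~~~~~~~
~~~++~~
~~+~~~~
~~+~+++
~~~++~v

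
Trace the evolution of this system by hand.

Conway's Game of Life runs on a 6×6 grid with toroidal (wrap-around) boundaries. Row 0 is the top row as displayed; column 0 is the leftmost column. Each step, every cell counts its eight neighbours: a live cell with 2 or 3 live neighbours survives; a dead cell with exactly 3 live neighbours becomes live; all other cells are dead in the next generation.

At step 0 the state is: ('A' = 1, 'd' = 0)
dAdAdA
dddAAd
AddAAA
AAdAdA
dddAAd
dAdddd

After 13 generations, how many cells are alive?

8

k=0  dAdAdA
dddAAd
AddAAA
AAdAdA
dddAAd
dAdddd
k=1  AddAdd
dddddd
dAdddd
dAdddd
dAdAAA
AddAdd
k=2  dddddd
dddddd
dddddd
dAddAd
dAdAAA
AAdAdd
k=3  dddddd
dddddd
dddddd
AdAAAA
dAdAdA
AAdAdA
k=4  Addddd
dddddd
dddAAA
AAAAdA
dddddd
dAdddA
k=5  Addddd
ddddAA
dAdAdA
AAAAdA
ddddAA
Addddd
k=6  Addddd
ddddAA
dAdAdd
dAdAdd
ddAAAd
Addddd
k=7  Addddd
AdddAA
AddAdd
dAdddd
dAAAAd
dAdAdA
k=8  dAdddd
AAddAd
AAddAd
AAddAd
dAdAAd
dAdAdA
k=9  dAddAA
ddAddd
ddAAAd
ddddAd
dAdAdd
dAdAdd
k=10  AAdAAd
dAAddA
ddAdAd
ddddAd
dddAAd
dAdAdd
k=11  dddAAA
dddddA
dAAdAA
ddddAA
ddAAAd
AAdddA
k=12  dddddd
ddAddd
dddAdd
AAdddd
dAAAdd
AAdddd
k=13  dAdddd
dddddd
dAAddd
AAdAdd
dddddd
AAdddd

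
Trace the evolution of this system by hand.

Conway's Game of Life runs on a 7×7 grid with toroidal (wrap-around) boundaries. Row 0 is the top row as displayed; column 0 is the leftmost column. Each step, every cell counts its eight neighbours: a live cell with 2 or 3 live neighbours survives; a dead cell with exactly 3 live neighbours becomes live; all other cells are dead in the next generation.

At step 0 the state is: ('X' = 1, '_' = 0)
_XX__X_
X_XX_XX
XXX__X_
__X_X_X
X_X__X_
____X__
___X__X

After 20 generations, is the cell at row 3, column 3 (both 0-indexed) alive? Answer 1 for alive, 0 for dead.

0

gen 0: _XX__X_
X_XX_XX
XXX__X_
__X_X_X
X_X__X_
____X__
___X__X
gen 1: _X___X_
___X_X_
_______
__X_X__
_X__XXX
___XXXX
__XXXX_
gen 2: _____XX
____X__
___XX__
___XX__
X_X___X
X______
__X____
gen 3: _____X_
___XX__
_____X_
__X_XX_
XX_X__X
X_____X
______X
gen 4: ____XX_
____XX_
_____X_
XXXXXX_
_XXXX__
_X___X_
X____XX
gen 5: _______
______X
_XX____
X____XX
______X
_X_X_X_
X______
gen 6: _______
_______
_X___X_
XX___XX
____X__
X_____X
_______
gen 7: _______
_______
_X___X_
XX__XXX
_X_____
_______
_______
gen 8: _______
_______
_X__XX_
_XX_XXX
_X___XX
_______
_______
gen 9: _______
_______
XXXXX_X
_XXX___
_XX_X_X
_______
_______
gen 10: _______
XXXX___
X___X__
______X
XX_____
_______
_______
gen 11: _XX____
XXXX___
X_XX__X
_X____X
X______
_______
_______
gen 12: X__X___
______X
___X__X
_XX___X
X______
_______
_______
gen 13: _______
X_____X
__X__XX
_XX___X
XX_____
_______
_______
gen 14: _______
X____XX
__X__X_
__X__XX
XXX____
_______
_______
gen 15: ______X
_____XX
XX__X__
X_XX_XX
XXX___X
_X_____
_______
gen 16: _____XX
_____XX
_XXXX__
___XXX_
___X_X_
_XX____
_______
gen 17: _____XX
X_XX__X
__X___X
_____X_
___X_X_
__X____
_______
gen 18: X____XX
XXXX___
XXXX_XX
____XXX
____X__
_______
_______
gen 19: X_X___X
___X___
_______
_XX____
____X__
_______
______X
gen 20: X_____X
_______
__X____
_______
_______
_______
X_____X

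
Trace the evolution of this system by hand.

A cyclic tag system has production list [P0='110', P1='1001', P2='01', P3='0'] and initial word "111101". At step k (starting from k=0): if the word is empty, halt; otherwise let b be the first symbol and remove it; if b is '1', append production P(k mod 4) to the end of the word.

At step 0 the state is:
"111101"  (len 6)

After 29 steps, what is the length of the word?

18

0) "111101"  (len 6)
1) "11101110"  (len 8)
2) "11011101001"  (len 11)
3) "101110100101"  (len 12)
4) "011101001010"  (len 12)
5) "11101001010"  (len 11)
6) "11010010101001"  (len 14)
7) "101001010100101"  (len 15)
8) "010010101001010"  (len 15)
9) "10010101001010"  (len 14)
10) "00101010010101001"  (len 17)
11) "0101010010101001"  (len 16)
12) "101010010101001"  (len 15)
13) "01010010101001110"  (len 17)
14) "1010010101001110"  (len 16)
15) "01001010100111001"  (len 17)
16) "1001010100111001"  (len 16)
17) "001010100111001110"  (len 18)
18) "01010100111001110"  (len 17)
19) "1010100111001110"  (len 16)
20) "0101001110011100"  (len 16)
21) "101001110011100"  (len 15)
22) "010011100111001001"  (len 18)
23) "10011100111001001"  (len 17)
24) "00111001110010010"  (len 17)
25) "0111001110010010"  (len 16)
26) "111001110010010"  (len 15)
27) "1100111001001001"  (len 16)
28) "1001110010010010"  (len 16)
29) "001110010010010110"  (len 18)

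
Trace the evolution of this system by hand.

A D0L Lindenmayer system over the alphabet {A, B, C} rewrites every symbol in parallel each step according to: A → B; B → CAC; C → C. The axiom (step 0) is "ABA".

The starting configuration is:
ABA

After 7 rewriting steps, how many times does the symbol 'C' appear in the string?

t=0: ABA
t=1: BCACB
t=2: CACCBCCAC
t=3: CBCCCACCCBC
t=4: CCACCCCBCCCCACC
t=5: CCBCCCCCACCCCCBCC
t=6: CCCACCCCCCBCCCCCCACCC
t=7: CCCBCCCCCCCACCCCCCCBCCC

20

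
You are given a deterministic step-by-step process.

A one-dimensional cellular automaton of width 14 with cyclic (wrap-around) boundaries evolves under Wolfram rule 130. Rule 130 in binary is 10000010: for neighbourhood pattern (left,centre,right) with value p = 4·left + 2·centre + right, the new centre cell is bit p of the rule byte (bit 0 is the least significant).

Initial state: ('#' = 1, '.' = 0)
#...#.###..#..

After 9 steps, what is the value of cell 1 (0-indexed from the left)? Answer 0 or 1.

t=0: #...#.###..#..
t=1: ...#...#..#..#
t=2: ..#...#..#..#.
t=3: .#...#..#..#..
t=4: #...#..#..#...
t=5: ...#..#..#...#
t=6: ..#..#..#...#.
t=7: .#..#..#...#..
t=8: #..#..#...#...
t=9: ..#..#...#...#

0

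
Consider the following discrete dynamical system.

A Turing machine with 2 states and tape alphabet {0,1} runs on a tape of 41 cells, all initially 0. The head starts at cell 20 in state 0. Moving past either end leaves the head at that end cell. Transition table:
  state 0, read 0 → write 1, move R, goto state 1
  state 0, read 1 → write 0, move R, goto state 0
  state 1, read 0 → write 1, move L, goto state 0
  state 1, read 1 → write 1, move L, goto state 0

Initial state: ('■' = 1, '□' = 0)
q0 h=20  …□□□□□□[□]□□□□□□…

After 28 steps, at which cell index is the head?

gen 0: q0 h=20  …□□□□□□[□]□□□□□□…
gen 1: q1 h=21  …□□□□□■[□]□□□□□□…
gen 2: q0 h=20  …□□□□□□[■]■□□□□□…
gen 3: q0 h=21  …□□□□□□[■]□□□□□□…
gen 4: q0 h=22  …□□□□□□[□]□□□□□□…
gen 5: q1 h=23  …□□□□□■[□]□□□□□□…
gen 6: q0 h=22  …□□□□□□[■]■□□□□□…
gen 7: q0 h=23  …□□□□□□[■]□□□□□□…
gen 8: q0 h=24  …□□□□□□[□]□□□□□□…
gen 9: q1 h=25  …□□□□□■[□]□□□□□□…
gen 10: q0 h=24  …□□□□□□[■]■□□□□□…
gen 11: q0 h=25  …□□□□□□[■]□□□□□□…
gen 12: q0 h=26  …□□□□□□[□]□□□□□□…
gen 13: q1 h=27  …□□□□□■[□]□□□□□□…
gen 14: q0 h=26  …□□□□□□[■]■□□□□□…
gen 15: q0 h=27  …□□□□□□[■]□□□□□□…
gen 16: q0 h=28  …□□□□□□[□]□□□□□□…
gen 17: q1 h=29  …□□□□□■[□]□□□□□□…
gen 18: q0 h=28  …□□□□□□[■]■□□□□□…
gen 19: q0 h=29  …□□□□□□[■]□□□□□□…
gen 20: q0 h=30  …□□□□□□[□]□□□□□□…
gen 21: q1 h=31  …□□□□□■[□]□□□□□□…
gen 22: q0 h=30  …□□□□□□[■]■□□□□□…
gen 23: q0 h=31  …□□□□□□[■]□□□□□□…
gen 24: q0 h=32  …□□□□□□[□]□□□□□□…
gen 25: q1 h=33  …□□□□□■[□]□□□□□□…
gen 26: q0 h=32  …□□□□□□[■]■□□□□□…
gen 27: q0 h=33  …□□□□□□[■]□□□□□□…
gen 28: q0 h=34  …□□□□□□[□]□□□□□□|

34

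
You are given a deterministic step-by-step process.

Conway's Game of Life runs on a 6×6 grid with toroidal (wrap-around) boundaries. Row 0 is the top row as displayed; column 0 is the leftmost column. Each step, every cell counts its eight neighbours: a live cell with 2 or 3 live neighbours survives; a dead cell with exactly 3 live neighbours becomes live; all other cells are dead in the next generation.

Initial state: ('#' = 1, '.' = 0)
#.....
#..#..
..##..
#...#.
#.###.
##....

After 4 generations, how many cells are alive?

13

k=0  #.....
#..#..
..##..
#...#.
#.###.
##....
k=1  #....#
.###..
.#####
....#.
#.###.
#.##..
k=2  #...##
......
##...#
#.....
..#.#.
#.#...
k=3  ##...#
.#..#.
##...#
#.....
...#.#
#...#.
k=4  .#..#.
..#.#.
.#...#
.#..#.
#...##
.#..#.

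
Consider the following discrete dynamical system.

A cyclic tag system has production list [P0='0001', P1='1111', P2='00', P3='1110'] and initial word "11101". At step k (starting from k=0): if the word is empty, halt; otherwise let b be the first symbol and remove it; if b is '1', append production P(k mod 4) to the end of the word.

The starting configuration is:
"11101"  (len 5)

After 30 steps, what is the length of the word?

29

t=0: "11101"  (len 5)
t=1: "11010001"  (len 8)
t=2: "10100011111"  (len 11)
t=3: "010001111100"  (len 12)
t=4: "10001111100"  (len 11)
t=5: "00011111000001"  (len 14)
t=6: "0011111000001"  (len 13)
t=7: "011111000001"  (len 12)
t=8: "11111000001"  (len 11)
t=9: "11110000010001"  (len 14)
t=10: "11100000100011111"  (len 17)
t=11: "110000010001111100"  (len 18)
t=12: "100000100011111001110"  (len 21)
t=13: "000001000111110011100001"  (len 24)
t=14: "00001000111110011100001"  (len 23)
t=15: "0001000111110011100001"  (len 22)
t=16: "001000111110011100001"  (len 21)
t=17: "01000111110011100001"  (len 20)
t=18: "1000111110011100001"  (len 19)
t=19: "00011111001110000100"  (len 20)
t=20: "0011111001110000100"  (len 19)
t=21: "011111001110000100"  (len 18)
t=22: "11111001110000100"  (len 17)
t=23: "111100111000010000"  (len 18)
t=24: "111001110000100001110"  (len 21)
t=25: "110011100001000011100001"  (len 24)
t=26: "100111000010000111000011111"  (len 27)
t=27: "0011100001000011100001111100"  (len 28)
t=28: "011100001000011100001111100"  (len 27)
t=29: "11100001000011100001111100"  (len 26)
t=30: "11000010000111000011111001111"  (len 29)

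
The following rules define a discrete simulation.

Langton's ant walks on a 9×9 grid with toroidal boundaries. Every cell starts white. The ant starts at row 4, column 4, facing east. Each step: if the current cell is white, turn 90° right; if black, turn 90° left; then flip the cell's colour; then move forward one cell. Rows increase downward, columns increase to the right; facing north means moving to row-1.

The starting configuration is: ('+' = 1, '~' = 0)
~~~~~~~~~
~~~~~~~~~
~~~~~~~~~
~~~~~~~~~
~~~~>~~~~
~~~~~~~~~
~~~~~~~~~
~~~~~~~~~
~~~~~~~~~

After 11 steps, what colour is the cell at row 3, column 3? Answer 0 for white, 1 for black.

1

k=0  ~~~~~~~~~
~~~~~~~~~
~~~~~~~~~
~~~~~~~~~
~~~~>~~~~
~~~~~~~~~
~~~~~~~~~
~~~~~~~~~
~~~~~~~~~
k=1  ~~~~~~~~~
~~~~~~~~~
~~~~~~~~~
~~~~~~~~~
~~~~+~~~~
~~~~v~~~~
~~~~~~~~~
~~~~~~~~~
~~~~~~~~~
k=2  ~~~~~~~~~
~~~~~~~~~
~~~~~~~~~
~~~~~~~~~
~~~~+~~~~
~~~<+~~~~
~~~~~~~~~
~~~~~~~~~
~~~~~~~~~
k=3  ~~~~~~~~~
~~~~~~~~~
~~~~~~~~~
~~~~~~~~~
~~~^+~~~~
~~~++~~~~
~~~~~~~~~
~~~~~~~~~
~~~~~~~~~
k=4  ~~~~~~~~~
~~~~~~~~~
~~~~~~~~~
~~~~~~~~~
~~~+>~~~~
~~~++~~~~
~~~~~~~~~
~~~~~~~~~
~~~~~~~~~
k=5  ~~~~~~~~~
~~~~~~~~~
~~~~~~~~~
~~~~^~~~~
~~~+~~~~~
~~~++~~~~
~~~~~~~~~
~~~~~~~~~
~~~~~~~~~
k=6  ~~~~~~~~~
~~~~~~~~~
~~~~~~~~~
~~~~+>~~~
~~~+~~~~~
~~~++~~~~
~~~~~~~~~
~~~~~~~~~
~~~~~~~~~
k=7  ~~~~~~~~~
~~~~~~~~~
~~~~~~~~~
~~~~++~~~
~~~+~v~~~
~~~++~~~~
~~~~~~~~~
~~~~~~~~~
~~~~~~~~~
k=8  ~~~~~~~~~
~~~~~~~~~
~~~~~~~~~
~~~~++~~~
~~~+<+~~~
~~~++~~~~
~~~~~~~~~
~~~~~~~~~
~~~~~~~~~
k=9  ~~~~~~~~~
~~~~~~~~~
~~~~~~~~~
~~~~^+~~~
~~~+++~~~
~~~++~~~~
~~~~~~~~~
~~~~~~~~~
~~~~~~~~~
k=10  ~~~~~~~~~
~~~~~~~~~
~~~~~~~~~
~~~<~+~~~
~~~+++~~~
~~~++~~~~
~~~~~~~~~
~~~~~~~~~
~~~~~~~~~
k=11  ~~~~~~~~~
~~~~~~~~~
~~~^~~~~~
~~~+~+~~~
~~~+++~~~
~~~++~~~~
~~~~~~~~~
~~~~~~~~~
~~~~~~~~~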